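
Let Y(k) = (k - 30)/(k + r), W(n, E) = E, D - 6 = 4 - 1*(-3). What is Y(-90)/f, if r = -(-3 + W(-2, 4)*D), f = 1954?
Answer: 60/135803 ≈ 0.00044182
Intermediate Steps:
D = 13 (D = 6 + (4 - 1*(-3)) = 6 + (4 + 3) = 6 + 7 = 13)
r = -49 (r = -(-3 + 4*13) = -(-3 + 52) = -1*49 = -49)
Y(k) = (-30 + k)/(-49 + k) (Y(k) = (k - 30)/(k - 49) = (-30 + k)/(-49 + k))
Y(-90)/f = ((-30 - 90)/(-49 - 90))/1954 = (-120/(-139))*(1/1954) = -1/139*(-120)*(1/1954) = (120/139)*(1/1954) = 60/135803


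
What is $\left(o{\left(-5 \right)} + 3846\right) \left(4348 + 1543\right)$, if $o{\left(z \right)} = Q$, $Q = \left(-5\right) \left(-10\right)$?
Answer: $22951336$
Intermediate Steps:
$Q = 50$
$o{\left(z \right)} = 50$
$\left(o{\left(-5 \right)} + 3846\right) \left(4348 + 1543\right) = \left(50 + 3846\right) \left(4348 + 1543\right) = 3896 \cdot 5891 = 22951336$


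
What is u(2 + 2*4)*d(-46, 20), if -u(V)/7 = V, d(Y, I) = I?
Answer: -1400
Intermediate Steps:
u(V) = -7*V
u(2 + 2*4)*d(-46, 20) = -7*(2 + 2*4)*20 = -7*(2 + 8)*20 = -7*10*20 = -70*20 = -1400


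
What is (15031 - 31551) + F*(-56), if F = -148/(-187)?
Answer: -3097528/187 ≈ -16564.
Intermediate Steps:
F = 148/187 (F = -148*(-1/187) = 148/187 ≈ 0.79144)
(15031 - 31551) + F*(-56) = (15031 - 31551) + (148/187)*(-56) = -16520 - 8288/187 = -3097528/187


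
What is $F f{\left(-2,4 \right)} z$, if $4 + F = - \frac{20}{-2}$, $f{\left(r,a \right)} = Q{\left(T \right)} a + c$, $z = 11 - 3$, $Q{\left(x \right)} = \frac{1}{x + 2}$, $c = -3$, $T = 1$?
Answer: $-80$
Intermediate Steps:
$Q{\left(x \right)} = \frac{1}{2 + x}$
$z = 8$
$f{\left(r,a \right)} = -3 + \frac{a}{3}$ ($f{\left(r,a \right)} = \frac{a}{2 + 1} - 3 = \frac{a}{3} - 3 = -3 + \frac{a}{3}$)
$F = 6$ ($F = -4 - \frac{20}{-2} = -4 - -10 = -4 + 10 = 6$)
$F f{\left(-2,4 \right)} z = 6 \left(-3 + \frac{1}{3} \cdot 4\right) 8 = 6 \left(-3 + \frac{4}{3}\right) 8 = 6 \left(- \frac{5}{3}\right) 8 = \left(-10\right) 8 = -80$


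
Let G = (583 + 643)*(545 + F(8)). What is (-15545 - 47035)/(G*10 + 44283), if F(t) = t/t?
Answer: -20860/2246081 ≈ -0.0092873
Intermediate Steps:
F(t) = 1
G = 669396 (G = (583 + 643)*(545 + 1) = 1226*546 = 669396)
(-15545 - 47035)/(G*10 + 44283) = (-15545 - 47035)/(669396*10 + 44283) = -62580/(6693960 + 44283) = -62580/6738243 = -62580*1/6738243 = -20860/2246081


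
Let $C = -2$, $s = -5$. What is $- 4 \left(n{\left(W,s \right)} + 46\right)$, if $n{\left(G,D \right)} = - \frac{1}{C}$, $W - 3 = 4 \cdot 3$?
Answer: $-186$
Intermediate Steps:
$W = 15$ ($W = 3 + 4 \cdot 3 = 3 + 12 = 15$)
$n{\left(G,D \right)} = \frac{1}{2}$ ($n{\left(G,D \right)} = - \frac{1}{-2} = \left(-1\right) \left(- \frac{1}{2}\right) = \frac{1}{2}$)
$- 4 \left(n{\left(W,s \right)} + 46\right) = - 4 \left(\frac{1}{2} + 46\right) = \left(-4\right) \frac{93}{2} = -186$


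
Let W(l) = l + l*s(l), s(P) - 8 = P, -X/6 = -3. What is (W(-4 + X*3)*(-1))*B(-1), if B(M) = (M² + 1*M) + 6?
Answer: -17700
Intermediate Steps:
X = 18 (X = -6*(-3) = 18)
s(P) = 8 + P
W(l) = l + l*(8 + l)
B(M) = 6 + M + M² (B(M) = (M² + M) + 6 = (M + M²) + 6 = 6 + M + M²)
(W(-4 + X*3)*(-1))*B(-1) = (((-4 + 18*3)*(9 + (-4 + 18*3)))*(-1))*(6 - 1 + (-1)²) = (((-4 + 54)*(9 + (-4 + 54)))*(-1))*(6 - 1 + 1) = ((50*(9 + 50))*(-1))*6 = ((50*59)*(-1))*6 = (2950*(-1))*6 = -2950*6 = -17700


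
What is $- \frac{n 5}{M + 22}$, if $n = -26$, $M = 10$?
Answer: $\frac{65}{16} \approx 4.0625$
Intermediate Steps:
$- \frac{n 5}{M + 22} = - \frac{\left(-26\right) 5}{10 + 22} = - \frac{-130}{32} = \left(-1\right) \left(- \frac{65}{16}\right) = \frac{65}{16}$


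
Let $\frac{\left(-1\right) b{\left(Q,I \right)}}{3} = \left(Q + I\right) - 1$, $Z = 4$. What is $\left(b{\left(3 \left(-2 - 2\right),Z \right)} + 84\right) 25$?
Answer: $2775$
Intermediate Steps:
$b{\left(Q,I \right)} = 3 - 3 I - 3 Q$ ($b{\left(Q,I \right)} = - 3 \left(\left(Q + I\right) - 1\right) = - 3 \left(\left(I + Q\right) - 1\right) = - 3 \left(-1 + I + Q\right) = 3 - 3 I - 3 Q$)
$\left(b{\left(3 \left(-2 - 2\right),Z \right)} + 84\right) 25 = \left(\left(3 - 12 - 3 \cdot 3 \left(-2 - 2\right)\right) + 84\right) 25 = \left(\left(3 - 12 - 3 \cdot 3 \left(-4\right)\right) + 84\right) 25 = \left(\left(3 - 12 - -36\right) + 84\right) 25 = \left(\left(3 - 12 + 36\right) + 84\right) 25 = \left(27 + 84\right) 25 = 111 \cdot 25 = 2775$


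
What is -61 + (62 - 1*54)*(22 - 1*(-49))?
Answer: 507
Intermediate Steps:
-61 + (62 - 1*54)*(22 - 1*(-49)) = -61 + (62 - 54)*(22 + 49) = -61 + 8*71 = -61 + 568 = 507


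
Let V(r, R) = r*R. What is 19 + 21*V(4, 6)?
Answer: 523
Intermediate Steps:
V(r, R) = R*r
19 + 21*V(4, 6) = 19 + 21*(6*4) = 19 + 21*24 = 19 + 504 = 523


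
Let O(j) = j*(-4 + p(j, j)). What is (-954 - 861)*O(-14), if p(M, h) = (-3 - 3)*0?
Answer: -101640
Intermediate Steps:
p(M, h) = 0 (p(M, h) = -6*0 = 0)
O(j) = -4*j (O(j) = j*(-4 + 0) = j*(-4) = -4*j)
(-954 - 861)*O(-14) = (-954 - 861)*(-4*(-14)) = -1815*56 = -101640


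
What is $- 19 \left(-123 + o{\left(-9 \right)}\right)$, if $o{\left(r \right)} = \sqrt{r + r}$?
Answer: $2337 - 57 i \sqrt{2} \approx 2337.0 - 80.61 i$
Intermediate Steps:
$o{\left(r \right)} = \sqrt{2} \sqrt{r}$ ($o{\left(r \right)} = \sqrt{2 r} = \sqrt{2} \sqrt{r}$)
$- 19 \left(-123 + o{\left(-9 \right)}\right) = - 19 \left(-123 + \sqrt{2} \sqrt{-9}\right) = - 19 \left(-123 + \sqrt{2} \cdot 3 i\right) = - 19 \left(-123 + 3 i \sqrt{2}\right) = 2337 - 57 i \sqrt{2}$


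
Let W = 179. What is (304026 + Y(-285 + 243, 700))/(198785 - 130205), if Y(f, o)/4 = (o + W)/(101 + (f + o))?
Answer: 7691975/1735074 ≈ 4.4332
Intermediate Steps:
Y(f, o) = 4*(179 + o)/(101 + f + o) (Y(f, o) = 4*((o + 179)/(101 + (f + o))) = 4*((179 + o)/(101 + f + o)) = 4*(179 + o)/(101 + f + o))
(304026 + Y(-285 + 243, 700))/(198785 - 130205) = (304026 + 4*(179 + 700)/(101 + (-285 + 243) + 700))/(198785 - 130205) = (304026 + 4*879/(101 - 42 + 700))/68580 = (304026 + 4*879/759)*(1/68580) = (304026 + 4*(1/759)*879)*(1/68580) = (304026 + 1172/253)*(1/68580) = (76919750/253)*(1/68580) = 7691975/1735074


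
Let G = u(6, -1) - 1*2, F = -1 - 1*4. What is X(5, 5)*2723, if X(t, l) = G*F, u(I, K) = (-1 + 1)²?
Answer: 27230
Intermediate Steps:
u(I, K) = 0 (u(I, K) = 0² = 0)
F = -5 (F = -1 - 4 = -5)
G = -2 (G = 0 - 1*2 = 0 - 2 = -2)
X(t, l) = 10 (X(t, l) = -2*(-5) = 10)
X(5, 5)*2723 = 10*2723 = 27230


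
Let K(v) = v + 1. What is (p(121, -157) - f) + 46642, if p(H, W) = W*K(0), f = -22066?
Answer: 68551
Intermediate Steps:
K(v) = 1 + v
p(H, W) = W (p(H, W) = W*(1 + 0) = W*1 = W)
(p(121, -157) - f) + 46642 = (-157 - 1*(-22066)) + 46642 = (-157 + 22066) + 46642 = 21909 + 46642 = 68551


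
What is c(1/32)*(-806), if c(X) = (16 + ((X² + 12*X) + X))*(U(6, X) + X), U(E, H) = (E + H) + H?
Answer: -1320306585/16384 ≈ -80585.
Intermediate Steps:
U(E, H) = E + 2*H
c(X) = (6 + 3*X)*(16 + X² + 13*X) (c(X) = (16 + ((X² + 12*X) + X))*((6 + 2*X) + X) = (16 + (X² + 13*X))*(6 + 3*X) = (16 + X² + 13*X)*(6 + 3*X) = (6 + 3*X)*(16 + X² + 13*X))
c(1/32)*(-806) = (96 + 3*(1/32)³ + 45*(1/32)² + 126/32)*(-806) = (96 + 3*(1/32)³ + 45*(1/32)² + 126*(1/32))*(-806) = (96 + 3*(1/32768) + 45*(1/1024) + 63/16)*(-806) = (96 + 3/32768 + 45/1024 + 63/16)*(-806) = (3276195/32768)*(-806) = -1320306585/16384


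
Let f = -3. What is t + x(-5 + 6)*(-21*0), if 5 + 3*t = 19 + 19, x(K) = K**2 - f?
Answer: 11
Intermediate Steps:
x(K) = 3 + K**2 (x(K) = K**2 - 1*(-3) = K**2 + 3 = 3 + K**2)
t = 11 (t = -5/3 + (19 + 19)/3 = -5/3 + (1/3)*38 = -5/3 + 38/3 = 11)
t + x(-5 + 6)*(-21*0) = 11 + (3 + (-5 + 6)**2)*(-21*0) = 11 + (3 + 1**2)*(-7*0) = 11 + (3 + 1)*0 = 11 + 4*0 = 11 + 0 = 11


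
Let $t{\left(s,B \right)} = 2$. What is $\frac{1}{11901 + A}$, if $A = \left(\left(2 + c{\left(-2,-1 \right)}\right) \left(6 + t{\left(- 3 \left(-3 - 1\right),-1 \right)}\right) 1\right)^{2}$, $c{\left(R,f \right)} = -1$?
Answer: $\frac{1}{11965} \approx 8.3577 \cdot 10^{-5}$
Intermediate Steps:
$A = 64$ ($A = \left(\left(2 - 1\right) \left(6 + 2\right) 1\right)^{2} = \left(1 \cdot 8 \cdot 1\right)^{2} = \left(1 \cdot 8\right)^{2} = 8^{2} = 64$)
$\frac{1}{11901 + A} = \frac{1}{11901 + 64} = \frac{1}{11965}$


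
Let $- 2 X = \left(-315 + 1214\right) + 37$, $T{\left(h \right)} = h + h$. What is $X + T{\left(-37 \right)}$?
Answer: $-542$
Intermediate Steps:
$T{\left(h \right)} = 2 h$
$X = -468$ ($X = - \frac{\left(-315 + 1214\right) + 37}{2} = - \frac{899 + 37}{2} = \left(- \frac{1}{2}\right) 936 = -468$)
$X + T{\left(-37 \right)} = -468 + 2 \left(-37\right) = -468 - 74 = -542$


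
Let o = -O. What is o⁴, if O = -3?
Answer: 81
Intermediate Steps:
o = 3 (o = -1*(-3) = 3)
o⁴ = 3⁴ = 81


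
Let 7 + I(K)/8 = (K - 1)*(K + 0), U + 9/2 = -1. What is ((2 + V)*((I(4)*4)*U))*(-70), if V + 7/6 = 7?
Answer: 1447600/3 ≈ 4.8253e+5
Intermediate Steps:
U = -11/2 (U = -9/2 - 1 = -11/2 ≈ -5.5000)
I(K) = -56 + 8*K*(-1 + K) (I(K) = -56 + 8*((K - 1)*(K + 0)) = -56 + 8*((-1 + K)*K) = -56 + 8*(K*(-1 + K)) = -56 + 8*K*(-1 + K))
V = 35/6 (V = -7/6 + 7 = 35/6 ≈ 5.8333)
((2 + V)*((I(4)*4)*U))*(-70) = ((2 + 35/6)*(((-56 - 8*4 + 8*4**2)*4)*(-11/2)))*(-70) = (47*(((-56 - 32 + 8*16)*4)*(-11/2))/6)*(-70) = (47*(((-56 - 32 + 128)*4)*(-11/2))/6)*(-70) = (47*((40*4)*(-11/2))/6)*(-70) = (47*(160*(-11/2))/6)*(-70) = ((47/6)*(-880))*(-70) = -20680/3*(-70) = 1447600/3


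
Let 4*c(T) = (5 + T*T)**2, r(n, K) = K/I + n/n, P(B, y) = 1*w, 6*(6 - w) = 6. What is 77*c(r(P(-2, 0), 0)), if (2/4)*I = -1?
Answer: 693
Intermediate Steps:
w = 5 (w = 6 - 1/6*6 = 6 - 1 = 5)
I = -2 (I = 2*(-1) = -2)
P(B, y) = 5 (P(B, y) = 1*5 = 5)
r(n, K) = 1 - K/2 (r(n, K) = K/(-2) + n/n = K*(-1/2) + 1 = -K/2 + 1 = 1 - K/2)
c(T) = (5 + T**2)**2/4 (c(T) = (5 + T*T)**2/4 = (5 + T**2)**2/4)
77*c(r(P(-2, 0), 0)) = 77*((5 + (1 - 1/2*0)**2)**2/4) = 77*((5 + (1 + 0)**2)**2/4) = 77*((5 + 1**2)**2/4) = 77*((5 + 1)**2/4) = 77*((1/4)*6**2) = 77*((1/4)*36) = 77*9 = 693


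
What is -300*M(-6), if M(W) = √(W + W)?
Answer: -600*I*√3 ≈ -1039.2*I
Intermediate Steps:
M(W) = √2*√W (M(W) = √(2*W) = √2*√W)
-300*M(-6) = -300*√2*√(-6) = -300*√2*I*√6 = -600*I*√3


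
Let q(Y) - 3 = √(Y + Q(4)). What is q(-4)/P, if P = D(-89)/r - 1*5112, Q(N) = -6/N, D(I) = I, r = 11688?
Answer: -35064/59749145 - 5844*I*√22/59749145 ≈ -0.00058685 - 0.00045876*I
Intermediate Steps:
q(Y) = 3 + √(-3/2 + Y) (q(Y) = 3 + √(Y - 6/4) = 3 + √(Y - 6*¼) = 3 + √(Y - 3/2) = 3 + √(-3/2 + Y))
P = -59749145/11688 (P = -89/11688 - 1*5112 = -89*1/11688 - 5112 = -89/11688 - 5112 = -59749145/11688 ≈ -5112.0)
q(-4)/P = (3 + √(-6 + 4*(-4))/2)/(-59749145/11688) = (3 + √(-6 - 16)/2)*(-11688/59749145) = (3 + √(-22)/2)*(-11688/59749145) = (3 + (I*√22)/2)*(-11688/59749145) = (3 + I*√22/2)*(-11688/59749145) = -35064/59749145 - 5844*I*√22/59749145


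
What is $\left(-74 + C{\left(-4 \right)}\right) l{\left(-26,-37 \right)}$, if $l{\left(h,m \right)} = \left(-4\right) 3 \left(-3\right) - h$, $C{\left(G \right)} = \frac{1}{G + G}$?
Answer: $- \frac{18383}{4} \approx -4595.8$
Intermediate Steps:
$C{\left(G \right)} = \frac{1}{2 G}$
$l{\left(h,m \right)} = 36 - h$ ($l{\left(h,m \right)} = \left(-12\right) \left(-3\right) - h = 36 - h$)
$\left(-74 + C{\left(-4 \right)}\right) l{\left(-26,-37 \right)} = \left(-74 + \frac{1}{2 \left(-4\right)}\right) \left(36 - -26\right) = \left(-74 + \frac{1}{2} \left(- \frac{1}{4}\right)\right) \left(36 + 26\right) = \left(-74 - \frac{1}{8}\right) 62 = \left(- \frac{593}{8}\right) 62 = - \frac{18383}{4}$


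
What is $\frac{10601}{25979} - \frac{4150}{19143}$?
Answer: $\frac{95122093}{497315997} \approx 0.19127$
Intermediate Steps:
$\frac{10601}{25979} - \frac{4150}{19143} = \frac{95122093}{497315997}$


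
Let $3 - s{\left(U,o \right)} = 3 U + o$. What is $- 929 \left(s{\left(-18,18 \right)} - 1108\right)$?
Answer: $993101$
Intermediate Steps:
$s{\left(U,o \right)} = 3 - o - 3 U$ ($s{\left(U,o \right)} = 3 - \left(3 U + o\right) = 3 - \left(o + 3 U\right) = 3 - o - 3 U$)
$- 929 \left(s{\left(-18,18 \right)} - 1108\right) = - 929 \left(\left(3 - 18 - -54\right) - 1108\right) = - 929 \left(\left(3 - 18 + 54\right) - 1108\right) = - 929 \left(39 - 1108\right) = \left(-929\right) \left(-1069\right) = 993101$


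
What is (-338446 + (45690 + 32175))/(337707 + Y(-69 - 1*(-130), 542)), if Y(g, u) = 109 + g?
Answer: -260581/337877 ≈ -0.77123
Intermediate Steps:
(-338446 + (45690 + 32175))/(337707 + Y(-69 - 1*(-130), 542)) = (-338446 + (45690 + 32175))/(337707 + (109 + (-69 - 1*(-130)))) = (-338446 + 77865)/(337707 + (109 + (-69 + 130))) = -260581/(337707 + (109 + 61)) = -260581/(337707 + 170) = -260581/337877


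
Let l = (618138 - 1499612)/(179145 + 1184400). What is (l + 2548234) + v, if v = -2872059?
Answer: -441550841099/1363545 ≈ -3.2383e+5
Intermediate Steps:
l = -881474/1363545 ≈ -0.64646
(l + 2548234) + v = (-881474/1363545 + 2548234) - 2872059 = 3474630848056/1363545 - 2872059 = -441550841099/1363545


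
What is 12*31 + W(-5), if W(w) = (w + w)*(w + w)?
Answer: 472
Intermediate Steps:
W(w) = 4*w² (W(w) = (2*w)*(2*w) = 4*w²)
12*31 + W(-5) = 12*31 + 4*(-5)² = 372 + 4*25 = 372 + 100 = 472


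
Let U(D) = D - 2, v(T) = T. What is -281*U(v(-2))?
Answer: 1124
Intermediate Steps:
U(D) = -2 + D
-281*U(v(-2)) = -281*(-2 - 2) = -281*(-4) = 1124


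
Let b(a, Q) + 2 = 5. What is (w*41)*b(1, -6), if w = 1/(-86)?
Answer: -123/86 ≈ -1.4302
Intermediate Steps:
w = -1/86 ≈ -0.011628
b(a, Q) = 3 (b(a, Q) = -2 + 5 = 3)
(w*41)*b(1, -6) = -1/86*41*3 = -41/86*3 = -123/86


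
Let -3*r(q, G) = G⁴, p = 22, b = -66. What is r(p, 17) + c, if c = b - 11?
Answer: -83752/3 ≈ -27917.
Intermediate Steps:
c = -77 (c = -66 - 11 = -77)
r(q, G) = -G⁴/3
r(p, 17) + c = -⅓*17⁴ - 77 = -⅓*83521 - 77 = -83521/3 - 77 = -83752/3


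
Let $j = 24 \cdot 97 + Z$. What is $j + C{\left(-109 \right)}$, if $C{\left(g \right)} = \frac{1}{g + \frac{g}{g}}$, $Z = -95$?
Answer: $\frac{241163}{108} \approx 2233.0$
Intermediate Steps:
$C{\left(g \right)} = \frac{1}{1 + g}$ ($C{\left(g \right)} = \frac{1}{g + 1} = \frac{1}{1 + g}$)
$j = 2233$ ($j = 24 \cdot 97 - 95 = 2328 - 95 = 2233$)
$j + C{\left(-109 \right)} = 2233 + \frac{1}{1 - 109} = 2233 + \frac{1}{-108} = 2233 - \frac{1}{108} = \frac{241163}{108}$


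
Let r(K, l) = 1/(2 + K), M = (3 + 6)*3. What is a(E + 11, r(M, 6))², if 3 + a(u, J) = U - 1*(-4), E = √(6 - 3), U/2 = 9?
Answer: 361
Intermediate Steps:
U = 18 (U = 2*9 = 18)
M = 27 (M = 9*3 = 27)
E = √3 ≈ 1.7320
a(u, J) = 19 (a(u, J) = -3 + (18 - 1*(-4)) = -3 + (18 + 4) = -3 + 22 = 19)
a(E + 11, r(M, 6))² = 19² = 361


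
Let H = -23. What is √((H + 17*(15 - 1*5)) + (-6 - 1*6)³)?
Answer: I*√1581 ≈ 39.762*I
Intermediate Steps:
√((H + 17*(15 - 1*5)) + (-6 - 1*6)³) = √((-23 + 17*(15 - 1*5)) + (-6 - 1*6)³) = √((-23 + 17*(15 - 5)) + (-6 - 6)³) = √((-23 + 17*10) + (-12)³) = √((-23 + 170) - 1728) = √(147 - 1728) = √(-1581) = I*√1581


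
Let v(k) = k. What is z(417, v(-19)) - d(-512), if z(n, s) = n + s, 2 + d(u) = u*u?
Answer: -261744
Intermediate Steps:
d(u) = -2 + u**2 (d(u) = -2 + u*u = -2 + u**2)
z(417, v(-19)) - d(-512) = (417 - 19) - (-2 + (-512)**2) = 398 - (-2 + 262144) = 398 - 1*262142 = 398 - 262142 = -261744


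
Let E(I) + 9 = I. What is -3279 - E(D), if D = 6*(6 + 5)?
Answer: -3336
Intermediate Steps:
D = 66 (D = 6*11 = 66)
E(I) = -9 + I
-3279 - E(D) = -3279 - (-9 + 66) = -3279 - 1*57 = -3279 - 57 = -3336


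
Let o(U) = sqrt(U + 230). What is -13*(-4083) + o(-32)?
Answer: 53079 + 3*sqrt(22) ≈ 53093.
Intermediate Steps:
o(U) = sqrt(230 + U)
-13*(-4083) + o(-32) = -13*(-4083) + sqrt(230 - 32) = 53079 + sqrt(198) = 53079 + 3*sqrt(22)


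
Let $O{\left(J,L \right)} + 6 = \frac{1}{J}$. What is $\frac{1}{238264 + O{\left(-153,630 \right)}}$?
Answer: $\frac{153}{36453473} \approx 4.1971 \cdot 10^{-6}$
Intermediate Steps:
$O{\left(J,L \right)} = -6 + \frac{1}{J}$
$\frac{1}{238264 + O{\left(-153,630 \right)}} = \frac{1}{238264 - \left(6 - \frac{1}{-153}\right)} = \frac{1}{238264 - \frac{919}{153}} = \frac{1}{\frac{36453473}{153}} = \frac{153}{36453473}$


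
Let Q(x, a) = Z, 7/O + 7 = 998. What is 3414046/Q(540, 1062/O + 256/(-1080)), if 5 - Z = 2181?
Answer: -1707023/1088 ≈ -1569.0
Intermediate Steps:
O = 7/991 (O = 7/(-7 + 998) = 7/991 ≈ 0.0070636)
Z = -2176 (Z = 5 - 1*2181 = 5 - 2181 = -2176)
Q(x, a) = -2176
3414046/Q(540, 1062/O + 256/(-1080)) = 3414046/(-2176) = 3414046*(-1/2176) = -1707023/1088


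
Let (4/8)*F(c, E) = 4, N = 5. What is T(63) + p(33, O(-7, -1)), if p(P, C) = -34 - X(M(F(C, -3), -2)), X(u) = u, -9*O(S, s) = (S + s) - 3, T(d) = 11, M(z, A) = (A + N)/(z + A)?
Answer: -47/2 ≈ -23.500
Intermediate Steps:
F(c, E) = 8 (F(c, E) = 2*4 = 8)
M(z, A) = (5 + A)/(A + z) (M(z, A) = (A + 5)/(z + A) = (5 + A)/(A + z))
O(S, s) = ⅓ - S/9 - s/9 (O(S, s) = -((S + s) - 3)/9 = -(-3 + S + s)/9 = ⅓ - S/9 - s/9)
p(P, C) = -69/2 (p(P, C) = -34 - (5 - 2)/(-2 + 8) = -34 - 3/6 = -34 - 1*½ = -34 - ½ = -69/2)
T(63) + p(33, O(-7, -1)) = 11 - 69/2 = -47/2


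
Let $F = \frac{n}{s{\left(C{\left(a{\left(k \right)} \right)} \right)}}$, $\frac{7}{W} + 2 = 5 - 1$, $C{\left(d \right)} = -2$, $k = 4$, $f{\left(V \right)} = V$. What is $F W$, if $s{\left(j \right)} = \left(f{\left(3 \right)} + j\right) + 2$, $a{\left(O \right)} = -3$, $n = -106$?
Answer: $- \frac{371}{3} \approx -123.67$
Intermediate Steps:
$W = \frac{7}{2}$ ($W = \frac{7}{-2 + \left(5 - 1\right)} = \frac{7}{-2 + 4} = \frac{7}{2} \approx 3.5$)
$s{\left(j \right)} = 5 + j$ ($s{\left(j \right)} = \left(3 + j\right) + 2 = 5 + j$)
$F = - \frac{106}{3}$ ($F = - \frac{106}{5 - 2} = - \frac{106}{3} \approx -35.333$)
$F W = \left(- \frac{106}{3}\right) \frac{7}{2} = - \frac{371}{3}$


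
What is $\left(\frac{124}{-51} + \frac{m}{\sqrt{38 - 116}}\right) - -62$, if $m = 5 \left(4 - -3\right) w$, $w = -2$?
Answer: $\frac{3038}{51} + \frac{35 i \sqrt{78}}{39} \approx 59.569 + 7.9259 i$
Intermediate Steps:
$m = -70$ ($m = 5 \left(4 - -3\right) \left(-2\right) = 5 \left(4 + 3\right) \left(-2\right) = 5 \cdot 7 \left(-2\right) = 35 \left(-2\right) = -70$)
$\left(\frac{124}{-51} + \frac{m}{\sqrt{38 - 116}}\right) - -62 = \left(\frac{124}{-51} - \frac{70}{\sqrt{38 - 116}}\right) - -62 = \left(124 \left(- \frac{1}{51}\right) - \frac{70}{\sqrt{-78}}\right) + 62 = \left(- \frac{124}{51} - \frac{70}{i \sqrt{78}}\right) + 62 = \left(- \frac{124}{51} - 70 \left(- \frac{i \sqrt{78}}{78}\right)\right) + 62 = \left(- \frac{124}{51} + \frac{35 i \sqrt{78}}{39}\right) + 62 = \frac{3038}{51} + \frac{35 i \sqrt{78}}{39}$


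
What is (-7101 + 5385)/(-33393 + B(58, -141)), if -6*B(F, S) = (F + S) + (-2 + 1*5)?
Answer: 396/7703 ≈ 0.051409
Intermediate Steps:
B(F, S) = -½ - F/6 - S/6 (B(F, S) = -((F + S) + (-2 + 1*5))/6 = -((F + S) + (-2 + 5))/6 = -((F + S) + 3)/6 = -(3 + F + S)/6 = -½ - F/6 - S/6)
(-7101 + 5385)/(-33393 + B(58, -141)) = (-7101 + 5385)/(-33393 + (-½ - ⅙*58 - ⅙*(-141))) = -1716/(-33393 + (-½ - 29/3 + 47/2)) = -1716/(-33393 + 40/3) = -1716/(-100139/3) = -1716*(-3/100139) = 396/7703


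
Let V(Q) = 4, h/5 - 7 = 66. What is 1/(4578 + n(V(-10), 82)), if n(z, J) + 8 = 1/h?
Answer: 365/1668051 ≈ 0.00021882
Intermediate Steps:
h = 365 (h = 35 + 5*66 = 35 + 330 = 365)
n(z, J) = -2919/365 (n(z, J) = -8 + 1/365 = -2919/365)
1/(4578 + n(V(-10), 82)) = 1/(4578 - 2919/365) = 1/(1668051/365) = 365/1668051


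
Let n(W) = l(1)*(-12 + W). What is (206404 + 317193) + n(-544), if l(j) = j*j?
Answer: 523041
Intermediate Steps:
l(j) = j**2
n(W) = -12 + W (n(W) = 1**2*(-12 + W) = 1*(-12 + W) = -12 + W)
(206404 + 317193) + n(-544) = (206404 + 317193) + (-12 - 544) = 523597 - 556 = 523041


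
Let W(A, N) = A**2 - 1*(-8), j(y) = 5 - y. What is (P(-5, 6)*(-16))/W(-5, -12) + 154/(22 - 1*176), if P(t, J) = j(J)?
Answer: -17/33 ≈ -0.51515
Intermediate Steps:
P(t, J) = 5 - J
W(A, N) = 8 + A**2 (W(A, N) = A**2 + 8 = 8 + A**2)
(P(-5, 6)*(-16))/W(-5, -12) + 154/(22 - 1*176) = ((5 - 1*6)*(-16))/(8 + (-5)**2) + 154/(22 - 1*176) = ((5 - 6)*(-16))/(8 + 25) + 154/(22 - 176) = -1*(-16)/33 + 154/(-154) = 16*(1/33) + 154*(-1/154) = 16/33 - 1 = -17/33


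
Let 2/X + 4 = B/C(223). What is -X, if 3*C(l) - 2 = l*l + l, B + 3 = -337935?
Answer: 49954/606815 ≈ 0.082322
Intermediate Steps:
B = -337938 (B = -3 - 337935 = -337938)
C(l) = 2/3 + l/3 + l**2/3 (C(l) = 2/3 + (l*l + l)/3 = 2/3 + (l**2 + l)/3 = 2/3 + (l + l**2)/3 = 2/3 + (l/3 + l**2/3) = 2/3 + l/3 + l**2/3)
X = -49954/606815 (X = 2/(-4 - 337938/(2/3 + (1/3)*223 + (1/3)*223**2)) = 2/(-4 - 337938/(2/3 + 223/3 + (1/3)*49729)) = 2/(-4 - 337938/(2/3 + 223/3 + 49729/3)) = 2/(-4 - 337938/49954/3) = 2/(-4 - 337938*3/49954) = 2/(-4 - 506907/24977) = 2/(-606815/24977) = 2*(-24977/606815) = -49954/606815 ≈ -0.082322)
-X = -1*(-49954/606815) = 49954/606815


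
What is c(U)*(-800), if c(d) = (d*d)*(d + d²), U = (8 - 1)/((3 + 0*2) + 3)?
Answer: -222950/81 ≈ -2752.5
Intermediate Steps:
U = 7/6 (U = 7/((3 + 0) + 3) = 7/(3 + 3) = 7/6 ≈ 1.1667)
c(d) = d²*(d + d²)
c(U)*(-800) = ((7/6)³*(1 + 7/6))*(-800) = ((343/216)*(13/6))*(-800) = (4459/1296)*(-800) = -222950/81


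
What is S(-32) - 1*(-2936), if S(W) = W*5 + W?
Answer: 2744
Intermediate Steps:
S(W) = 6*W (S(W) = 5*W + W = 6*W)
S(-32) - 1*(-2936) = 6*(-32) - 1*(-2936) = -192 + 2936 = 2744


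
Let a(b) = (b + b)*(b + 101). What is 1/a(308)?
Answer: 1/251944 ≈ 3.9691e-6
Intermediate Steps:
a(b) = 2*b*(101 + b) (a(b) = (2*b)*(101 + b) = 2*b*(101 + b))
1/a(308) = 1/(2*308*(101 + 308)) = 1/(2*308*409) = 1/251944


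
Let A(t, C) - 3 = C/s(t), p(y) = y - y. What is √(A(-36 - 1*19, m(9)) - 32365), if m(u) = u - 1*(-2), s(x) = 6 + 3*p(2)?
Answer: I*√1164966/6 ≈ 179.89*I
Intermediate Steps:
p(y) = 0
s(x) = 6 (s(x) = 6 + 3*0 = 6 + 0 = 6)
m(u) = 2 + u (m(u) = u + 2 = 2 + u)
A(t, C) = 3 + C/6
√(A(-36 - 1*19, m(9)) - 32365) = √((3 + (2 + 9)/6) - 32365) = √((3 + (⅙)*11) - 32365) = √((3 + 11/6) - 32365) = √(29/6 - 32365) = √(-194161/6) = I*√1164966/6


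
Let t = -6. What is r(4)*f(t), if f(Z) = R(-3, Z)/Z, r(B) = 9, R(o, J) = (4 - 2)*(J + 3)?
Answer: 9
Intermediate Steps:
R(o, J) = 6 + 2*J (R(o, J) = 2*(3 + J) = 6 + 2*J)
f(Z) = (6 + 2*Z)/Z
r(4)*f(t) = 9*(2 + 6/(-6)) = 9*(2 + 6*(-⅙)) = 9*(2 - 1) = 9*1 = 9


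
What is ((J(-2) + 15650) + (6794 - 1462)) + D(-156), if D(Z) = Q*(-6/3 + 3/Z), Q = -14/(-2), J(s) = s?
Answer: 1090225/52 ≈ 20966.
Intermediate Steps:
Q = 7 (Q = -14*(-1/2) = 7)
D(Z) = -14 + 21/Z (D(Z) = 7*(-6/3 + 3/Z) = 7*(-6*1/3 + 3/Z) = 7*(-2 + 3/Z) = -14 + 21/Z)
((J(-2) + 15650) + (6794 - 1462)) + D(-156) = ((-2 + 15650) + (6794 - 1462)) + (-14 + 21/(-156)) = (15648 + 5332) + (-14 + 21*(-1/156)) = 20980 + (-14 - 7/52) = 20980 - 735/52 = 1090225/52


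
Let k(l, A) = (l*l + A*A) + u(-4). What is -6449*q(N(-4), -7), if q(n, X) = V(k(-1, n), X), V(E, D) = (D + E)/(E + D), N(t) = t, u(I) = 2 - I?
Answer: -6449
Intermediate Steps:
k(l, A) = 6 + A**2 + l**2 (k(l, A) = (l*l + A*A) + (2 - 1*(-4)) = (l**2 + A**2) + (2 + 4) = (A**2 + l**2) + 6 = 6 + A**2 + l**2)
V(E, D) = 1 (V(E, D) = (D + E)/(D + E) = 1)
q(n, X) = 1
-6449*q(N(-4), -7) = -6449*1 = -6449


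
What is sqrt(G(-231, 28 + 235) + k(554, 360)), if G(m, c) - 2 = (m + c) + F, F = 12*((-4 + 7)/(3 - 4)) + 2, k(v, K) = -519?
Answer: I*sqrt(519) ≈ 22.782*I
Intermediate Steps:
F = -34 (F = 12*(3/(-1)) + 2 = 12*(3*(-1)) + 2 = 12*(-3) + 2 = -36 + 2 = -34)
G(m, c) = -32 + c + m (G(m, c) = 2 + ((m + c) - 34) = 2 + ((c + m) - 34) = 2 + (-34 + c + m) = -32 + c + m)
sqrt(G(-231, 28 + 235) + k(554, 360)) = sqrt((-32 + (28 + 235) - 231) - 519) = sqrt((-32 + 263 - 231) - 519) = sqrt(0 - 519) = sqrt(-519) = I*sqrt(519)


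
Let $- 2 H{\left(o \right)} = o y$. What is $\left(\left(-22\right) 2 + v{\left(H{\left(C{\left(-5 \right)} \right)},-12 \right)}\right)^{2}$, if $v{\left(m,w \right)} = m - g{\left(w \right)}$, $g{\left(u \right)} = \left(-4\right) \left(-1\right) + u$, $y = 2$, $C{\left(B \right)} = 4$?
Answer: $1600$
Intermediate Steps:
$g{\left(u \right)} = 4 + u$
$H{\left(o \right)} = - o$ ($H{\left(o \right)} = - \frac{o 2}{2} = - \frac{2 o}{2} = - o$)
$v{\left(m,w \right)} = -4 + m - w$ ($v{\left(m,w \right)} = m - \left(4 + w\right) = -4 + m - w$)
$\left(\left(-22\right) 2 + v{\left(H{\left(C{\left(-5 \right)} \right)},-12 \right)}\right)^{2} = \left(\left(-22\right) 2 - -4\right)^{2} = \left(-44 - -4\right)^{2} = \left(-44 + 4\right)^{2} = \left(-40\right)^{2} = 1600$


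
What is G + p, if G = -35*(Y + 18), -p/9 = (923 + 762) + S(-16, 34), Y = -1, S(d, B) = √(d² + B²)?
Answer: -15760 - 18*√353 ≈ -16098.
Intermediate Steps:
S(d, B) = √(B² + d²)
p = -15165 - 18*√353 (p = -9*((923 + 762) + √(34² + (-16)²)) = -9*(1685 + √(1156 + 256)) = -9*(1685 + √1412) = -9*(1685 + 2*√353) = -15165 - 18*√353 ≈ -15503.)
G = -595 (G = -35*(-1 + 18) = -35*17 = -595)
G + p = -595 + (-15165 - 18*√353) = -15760 - 18*√353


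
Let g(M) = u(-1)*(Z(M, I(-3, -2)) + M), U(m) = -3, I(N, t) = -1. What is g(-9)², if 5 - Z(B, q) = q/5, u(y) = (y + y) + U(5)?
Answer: 361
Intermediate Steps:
u(y) = -3 + 2*y (u(y) = (y + y) - 3 = 2*y - 3 = -3 + 2*y)
Z(B, q) = 5 - q/5
g(M) = -26 - 5*M (g(M) = (-3 + 2*(-1))*((5 - ⅕*(-1)) + M) = (-3 - 2)*((5 + ⅕) + M) = -5*(26/5 + M) = -26 - 5*M)
g(-9)² = (-26 - 5*(-9))² = (-26 + 45)² = 19² = 361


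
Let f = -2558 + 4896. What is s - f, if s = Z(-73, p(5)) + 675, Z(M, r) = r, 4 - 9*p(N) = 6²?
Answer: -14999/9 ≈ -1666.6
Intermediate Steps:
p(N) = -32/9 (p(N) = 4/9 - ⅑*6² = 4/9 - ⅑*36 = 4/9 - 4 = -32/9)
s = 6043/9 (s = -32/9 + 675 = 6043/9 ≈ 671.44)
f = 2338
s - f = 6043/9 - 1*2338 = 6043/9 - 2338 = -14999/9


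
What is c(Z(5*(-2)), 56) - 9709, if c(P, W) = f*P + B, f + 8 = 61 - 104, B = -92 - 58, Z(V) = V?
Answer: -9349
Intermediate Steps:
B = -150
f = -51 (f = -8 + (61 - 104) = -8 - 43 = -51)
c(P, W) = -150 - 51*P (c(P, W) = -51*P - 150 = -150 - 51*P)
c(Z(5*(-2)), 56) - 9709 = (-150 - 255*(-2)) - 9709 = (-150 - 51*(-10)) - 9709 = (-150 + 510) - 9709 = 360 - 9709 = -9349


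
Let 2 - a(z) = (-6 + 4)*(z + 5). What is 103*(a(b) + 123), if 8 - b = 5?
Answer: 14523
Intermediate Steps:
b = 3 (b = 8 - 1*5 = 8 - 5 = 3)
a(z) = 12 + 2*z (a(z) = 2 - (-6 + 4)*(z + 5) = 2 - (-2)*(5 + z) = 2 - (-10 - 2*z) = 2 + (10 + 2*z) = 12 + 2*z)
103*(a(b) + 123) = 103*((12 + 2*3) + 123) = 103*((12 + 6) + 123) = 103*(18 + 123) = 103*141 = 14523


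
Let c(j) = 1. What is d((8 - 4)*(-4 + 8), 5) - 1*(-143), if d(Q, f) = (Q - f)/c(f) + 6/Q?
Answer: 1235/8 ≈ 154.38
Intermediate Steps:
d(Q, f) = Q - f + 6/Q (d(Q, f) = (Q - f)/1 + 6/Q = (Q - f)*1 + 6/Q = (Q - f) + 6/Q = Q - f + 6/Q)
d((8 - 4)*(-4 + 8), 5) - 1*(-143) = ((8 - 4)*(-4 + 8) - 1*5 + 6/(((8 - 4)*(-4 + 8)))) - 1*(-143) = (4*4 - 5 + 6/((4*4))) + 143 = (16 - 5 + 6/16) + 143 = (16 - 5 + 6*(1/16)) + 143 = (16 - 5 + 3/8) + 143 = 91/8 + 143 = 1235/8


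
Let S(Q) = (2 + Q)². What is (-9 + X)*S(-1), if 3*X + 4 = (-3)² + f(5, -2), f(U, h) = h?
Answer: -8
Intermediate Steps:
X = 1 (X = -4/3 + ((-3)² - 2)/3 = -4/3 + (9 - 2)/3 = -4/3 + (⅓)*7 = -4/3 + 7/3 = 1)
(-9 + X)*S(-1) = (-9 + 1)*(2 - 1)² = -8*1² = -8*1 = -8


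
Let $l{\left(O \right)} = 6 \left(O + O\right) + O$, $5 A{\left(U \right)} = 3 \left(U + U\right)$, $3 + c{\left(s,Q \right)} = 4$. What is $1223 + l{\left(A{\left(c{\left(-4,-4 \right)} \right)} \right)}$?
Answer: $\frac{6193}{5} \approx 1238.6$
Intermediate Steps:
$c{\left(s,Q \right)} = 1$ ($c{\left(s,Q \right)} = -3 + 4 = 1$)
$A{\left(U \right)} = \frac{6 U}{5}$ ($A{\left(U \right)} = \frac{3 \left(U + U\right)}{5} = \frac{3 \cdot 2 U}{5} = \frac{6 U}{5}$)
$l{\left(O \right)} = 13 O$ ($l{\left(O \right)} = 6 \cdot 2 O + O = 12 O + O = 13 O$)
$1223 + l{\left(A{\left(c{\left(-4,-4 \right)} \right)} \right)} = 1223 + 13 \cdot \frac{6}{5} \cdot 1 = 1223 + 13 \cdot \frac{6}{5} = 1223 + \frac{78}{5} = \frac{6193}{5}$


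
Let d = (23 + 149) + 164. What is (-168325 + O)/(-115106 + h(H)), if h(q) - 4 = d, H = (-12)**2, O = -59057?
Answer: 113691/57383 ≈ 1.9813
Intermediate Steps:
H = 144
d = 336 (d = 172 + 164 = 336)
h(q) = 340 (h(q) = 4 + 336 = 340)
(-168325 + O)/(-115106 + h(H)) = (-168325 - 59057)/(-115106 + 340) = -227382/(-114766) = -227382*(-1/114766) = 113691/57383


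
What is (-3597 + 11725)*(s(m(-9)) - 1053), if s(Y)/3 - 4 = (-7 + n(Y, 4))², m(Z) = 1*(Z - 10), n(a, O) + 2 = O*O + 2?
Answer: -6486144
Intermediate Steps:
n(a, O) = O² (n(a, O) = -2 + (O*O + 2) = -2 + (O² + 2) = -2 + (2 + O²) = O²)
m(Z) = -10 + Z (m(Z) = 1*(-10 + Z) = -10 + Z)
s(Y) = 255 (s(Y) = 12 + 3*(-7 + 4²)² = 12 + 3*(-7 + 16)² = 12 + 3*9² = 12 + 3*81 = 12 + 243 = 255)
(-3597 + 11725)*(s(m(-9)) - 1053) = (-3597 + 11725)*(255 - 1053) = 8128*(-798) = -6486144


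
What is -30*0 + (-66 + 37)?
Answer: -29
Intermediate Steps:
-30*0 + (-66 + 37) = 0 - 29 = -29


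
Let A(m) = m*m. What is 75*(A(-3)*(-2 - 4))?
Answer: -4050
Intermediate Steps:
A(m) = m²
75*(A(-3)*(-2 - 4)) = 75*((-3)²*(-2 - 4)) = 75*(9*(-6)) = 75*(-54) = -4050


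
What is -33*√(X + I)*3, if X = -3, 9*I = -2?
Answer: -33*I*√29 ≈ -177.71*I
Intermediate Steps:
I = -2/9 (I = (⅑)*(-2) = -2/9 ≈ -0.22222)
-33*√(X + I)*3 = -33*√(-3 - 2/9)*3 = -11*I*√29*3 = -33*I*√29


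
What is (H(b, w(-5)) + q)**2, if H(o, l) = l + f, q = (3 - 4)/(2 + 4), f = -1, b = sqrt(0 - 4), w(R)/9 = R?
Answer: 76729/36 ≈ 2131.4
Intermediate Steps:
w(R) = 9*R
b = 2*I (b = sqrt(-4) = 2*I ≈ 2.0*I)
q = -1/6 ≈ -0.16667
H(o, l) = -1 + l (H(o, l) = l - 1 = -1 + l)
(H(b, w(-5)) + q)**2 = ((-1 + 9*(-5)) - 1/6)**2 = ((-1 - 45) - 1/6)**2 = (-46 - 1/6)**2 = (-277/6)**2 = 76729/36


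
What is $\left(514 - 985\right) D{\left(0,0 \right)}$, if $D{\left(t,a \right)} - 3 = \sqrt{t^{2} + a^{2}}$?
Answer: $-1413$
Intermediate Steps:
$D{\left(t,a \right)} = 3 + \sqrt{a^{2} + t^{2}}$ ($D{\left(t,a \right)} = 3 + \sqrt{t^{2} + a^{2}} = 3 + \sqrt{a^{2} + t^{2}}$)
$\left(514 - 985\right) D{\left(0,0 \right)} = \left(514 - 985\right) \left(3 + \sqrt{0^{2} + 0^{2}}\right) = \left(514 - 985\right) \left(3 + \sqrt{0 + 0}\right) = - 471 \left(3 + \sqrt{0}\right) = - 471 \left(3 + 0\right) = \left(-471\right) 3 = -1413$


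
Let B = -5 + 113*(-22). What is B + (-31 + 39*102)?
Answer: 1456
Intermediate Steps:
B = -2491 (B = -5 - 2486 = -2491)
B + (-31 + 39*102) = -2491 + (-31 + 39*102) = -2491 + (-31 + 3978) = -2491 + 3947 = 1456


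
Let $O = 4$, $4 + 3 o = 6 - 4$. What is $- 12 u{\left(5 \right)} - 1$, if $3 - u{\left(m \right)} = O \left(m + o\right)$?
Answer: $171$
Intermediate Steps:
$o = - \frac{2}{3}$ ($o = - \frac{4}{3} + \frac{6 - 4}{3} = - \frac{4}{3} + \frac{1}{3} \cdot 2 = - \frac{4}{3} + \frac{2}{3} = - \frac{2}{3} \approx -0.66667$)
$u{\left(m \right)} = \frac{17}{3} - 4 m$ ($u{\left(m \right)} = 3 - 4 \left(m - \frac{2}{3}\right) = 3 - 4 \left(- \frac{2}{3} + m\right) = 3 - \left(- \frac{8}{3} + 4 m\right) = \frac{17}{3} - 4 m$)
$- 12 u{\left(5 \right)} - 1 = - 12 \left(\frac{17}{3} - 20\right) - 1 = \left(-12\right) \left(- \frac{43}{3}\right) - 1 = 172 - 1 = 171$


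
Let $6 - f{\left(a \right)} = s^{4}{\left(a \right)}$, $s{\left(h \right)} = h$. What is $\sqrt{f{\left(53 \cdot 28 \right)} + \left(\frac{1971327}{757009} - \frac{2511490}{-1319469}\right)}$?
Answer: $\frac{i \sqrt{4838782171914075536813723208276201897}}{998849908221} \approx 2.2023 \cdot 10^{6} i$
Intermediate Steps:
$f{\left(a \right)} = 6 - a^{4}$
$\sqrt{f{\left(53 \cdot 28 \right)} + \left(\frac{1971327}{757009} - \frac{2511490}{-1319469}\right)} = \sqrt{\left(6 - \left(53 \cdot 28\right)^{4}\right) + \left(\frac{1971327}{757009} - \frac{2511490}{-1319469}\right)} = \sqrt{\left(6 - 1484^{4}\right) + \left(1971327 \cdot \frac{1}{757009} - - \frac{2511490}{1319469}\right)} = \sqrt{\left(6 - 4849931489536\right) + \left(\frac{1971327}{757009} + \frac{2511490}{1319469}\right)} = \sqrt{\left(6 - 4849931489536\right) + \frac{4502325398773}{998849908221}} = \sqrt{-4849931489530 + \frac{4502325398773}{998849908221}} = \sqrt{- \frac{4844353623190675997027357}{998849908221}} = \frac{i \sqrt{4838782171914075536813723208276201897}}{998849908221}$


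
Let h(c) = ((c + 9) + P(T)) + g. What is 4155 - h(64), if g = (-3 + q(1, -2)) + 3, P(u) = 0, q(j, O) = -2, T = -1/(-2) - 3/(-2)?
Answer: 4084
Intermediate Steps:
T = 2 (T = -1*(-1/2) - 3*(-1/2) = 1/2 + 3/2 = 2)
g = -2 (g = (-3 - 2) + 3 = -5 + 3 = -2)
h(c) = 7 + c (h(c) = ((c + 9) + 0) - 2 = ((9 + c) + 0) - 2 = (9 + c) - 2 = 7 + c)
4155 - h(64) = 4155 - (7 + 64) = 4155 - 1*71 = 4155 - 71 = 4084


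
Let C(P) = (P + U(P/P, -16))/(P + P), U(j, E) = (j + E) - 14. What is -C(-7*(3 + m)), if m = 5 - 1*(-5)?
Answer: -60/91 ≈ -0.65934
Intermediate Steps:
m = 10 (m = 5 + 5 = 10)
U(j, E) = -14 + E + j (U(j, E) = (E + j) - 14 = -14 + E + j)
C(P) = (-29 + P)/(2*P) (C(P) = (P + (-14 - 16 + P/P))/(P + P) = (P + (-14 - 16 + 1))/((2*P)) = (P - 29)*(1/(2*P)) = (-29 + P)*(1/(2*P)) = (-29 + P)/(2*P))
-C(-7*(3 + m)) = -(-29 - 7*(3 + 10))/(2*((-7*(3 + 10)))) = -(-29 - 7*13)/(2*((-7*13))) = -(-29 - 91)/(2*(-91)) = -(-1)*(-120)/(2*91) = -1*60/91 = -60/91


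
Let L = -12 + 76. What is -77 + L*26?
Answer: 1587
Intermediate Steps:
L = 64
-77 + L*26 = -77 + 64*26 = -77 + 1664 = 1587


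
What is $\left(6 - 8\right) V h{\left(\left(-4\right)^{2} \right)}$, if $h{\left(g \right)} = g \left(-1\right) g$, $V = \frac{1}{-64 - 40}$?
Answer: $- \frac{64}{13} \approx -4.9231$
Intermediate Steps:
$V = - \frac{1}{104}$ ($V = \frac{1}{-104} = - \frac{1}{104} \approx -0.0096154$)
$h{\left(g \right)} = - g^{2}$ ($h{\left(g \right)} = - g g = - g^{2}$)
$\left(6 - 8\right) V h{\left(\left(-4\right)^{2} \right)} = \left(6 - 8\right) \left(- \frac{1}{104}\right) \left(- \left(\left(-4\right)^{2}\right)^{2}\right) = \left(6 - 8\right) \left(- \frac{1}{104}\right) \left(- 16^{2}\right) = \left(-2\right) \left(- \frac{1}{104}\right) \left(\left(-1\right) 256\right) = \frac{1}{52} \left(-256\right) = - \frac{64}{13}$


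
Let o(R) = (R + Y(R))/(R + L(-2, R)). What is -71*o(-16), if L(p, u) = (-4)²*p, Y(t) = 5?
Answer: -781/48 ≈ -16.271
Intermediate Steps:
L(p, u) = 16*p
o(R) = (5 + R)/(-32 + R) (o(R) = (R + 5)/(R + 16*(-2)) = (5 + R)/(R - 32) = (5 + R)/(-32 + R))
-71*o(-16) = -71*(5 - 16)/(-32 - 16) = -71*(-11)/(-48) = -(-71)*(-11)/48 = -71*11/48 = -781/48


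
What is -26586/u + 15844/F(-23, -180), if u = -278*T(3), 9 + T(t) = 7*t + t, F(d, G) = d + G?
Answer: -10112087/141085 ≈ -71.674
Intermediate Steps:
F(d, G) = G + d
T(t) = -9 + 8*t (T(t) = -9 + (7*t + t) = -9 + 8*t)
u = -4170 (u = -278*(-9 + 8*3) = -278*(-9 + 24) = -278*15 = -4170)
-26586/u + 15844/F(-23, -180) = -26586/(-4170) + 15844/(-180 - 23) = -26586*(-1/4170) + 15844/(-203) = 4431/695 + 15844*(-1/203) = 4431/695 - 15844/203 = -10112087/141085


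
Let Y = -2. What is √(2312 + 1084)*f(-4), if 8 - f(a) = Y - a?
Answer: 12*√849 ≈ 349.65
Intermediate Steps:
f(a) = 10 + a (f(a) = 8 - (-2 - a) = 8 + (2 + a) = 10 + a)
√(2312 + 1084)*f(-4) = √(2312 + 1084)*(10 - 4) = √3396*6 = (2*√849)*6 = 12*√849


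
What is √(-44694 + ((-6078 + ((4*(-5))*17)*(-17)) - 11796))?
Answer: 2*I*√14197 ≈ 238.3*I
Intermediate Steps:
√(-44694 + ((-6078 + ((4*(-5))*17)*(-17)) - 11796)) = √(-44694 + ((-6078 - 20*17*(-17)) - 11796)) = √(-44694 + ((-6078 - 340*(-17)) - 11796)) = √(-44694 + ((-6078 + 5780) - 11796)) = √(-44694 + (-298 - 11796)) = √(-44694 - 12094) = √(-56788) = 2*I*√14197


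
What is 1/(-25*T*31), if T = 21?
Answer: -1/16275 ≈ -6.1444e-5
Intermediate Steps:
1/(-25*T*31) = 1/(-25*21*31) = 1/(-525*31) = 1/(-16275) = -1/16275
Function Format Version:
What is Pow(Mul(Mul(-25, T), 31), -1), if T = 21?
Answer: Rational(-1, 16275) ≈ -6.1444e-5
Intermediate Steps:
Pow(Mul(Mul(-25, T), 31), -1) = Pow(Mul(Mul(-25, 21), 31), -1) = Pow(Mul(-525, 31), -1) = Pow(-16275, -1) = Rational(-1, 16275)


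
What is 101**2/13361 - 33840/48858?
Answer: 7710703/108798623 ≈ 0.070871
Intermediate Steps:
101**2/13361 - 33840/48858 = 10201*(1/13361) - 33840*1/48858 = 10201/13361 - 5640/8143 = 7710703/108798623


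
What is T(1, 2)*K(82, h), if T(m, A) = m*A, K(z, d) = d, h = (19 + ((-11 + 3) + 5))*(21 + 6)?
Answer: 864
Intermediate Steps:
h = 432 (h = (19 + (-8 + 5))*27 = (19 - 3)*27 = 16*27 = 432)
T(m, A) = A*m
T(1, 2)*K(82, h) = (2*1)*432 = 2*432 = 864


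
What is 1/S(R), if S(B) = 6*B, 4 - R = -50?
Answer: 1/324 ≈ 0.0030864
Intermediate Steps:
R = 54 (R = 4 - 1*(-50) = 4 + 50 = 54)
1/S(R) = 1/(6*54) = 1/324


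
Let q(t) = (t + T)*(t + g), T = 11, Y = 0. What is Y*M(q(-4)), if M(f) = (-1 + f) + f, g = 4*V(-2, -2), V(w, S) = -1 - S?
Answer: 0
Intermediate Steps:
g = 4 (g = 4*(-1 - 1*(-2)) = 4*(-1 + 2) = 4*1 = 4)
q(t) = (4 + t)*(11 + t) (q(t) = (t + 11)*(t + 4) = (11 + t)*(4 + t) = (4 + t)*(11 + t))
M(f) = -1 + 2*f
Y*M(q(-4)) = 0*(-1 + 2*(44 + (-4)**2 + 15*(-4))) = 0*(-1 + 2*(44 + 16 - 60)) = 0*(-1 + 2*0) = 0*(-1 + 0) = 0*(-1) = 0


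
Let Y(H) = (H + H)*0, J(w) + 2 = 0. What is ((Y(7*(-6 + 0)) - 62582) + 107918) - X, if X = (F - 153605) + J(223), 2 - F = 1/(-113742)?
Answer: 22627947221/113742 ≈ 1.9894e+5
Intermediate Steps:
F = 227485/113742 (F = 2 - 1/(-113742) = 2 - 1*(-1/113742) = 2 + 1/113742 = 227485/113742 ≈ 2.0000)
J(w) = -2 (J(w) = -2 + 0 = -2)
Y(H) = 0 (Y(H) = (2*H)*0 = 0)
X = -17471339909/113742 (X = (227485/113742 - 153605) - 2 = -17471112425/113742 - 2 = -17471339909/113742 ≈ -1.5361e+5)
((Y(7*(-6 + 0)) - 62582) + 107918) - X = ((0 - 62582) + 107918) - 1*(-17471339909/113742) = (-62582 + 107918) + 17471339909/113742 = 45336 + 17471339909/113742 = 22627947221/113742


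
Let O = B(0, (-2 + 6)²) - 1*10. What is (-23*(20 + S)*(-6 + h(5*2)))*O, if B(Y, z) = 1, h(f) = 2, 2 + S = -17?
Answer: -828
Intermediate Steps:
S = -19 (S = -2 - 17 = -19)
O = -9 (O = 1 - 1*10 = 1 - 10 = -9)
(-23*(20 + S)*(-6 + h(5*2)))*O = -23*(20 - 19)*(-6 + 2)*(-9) = -23*(-4)*(-9) = 92*(-9) = -828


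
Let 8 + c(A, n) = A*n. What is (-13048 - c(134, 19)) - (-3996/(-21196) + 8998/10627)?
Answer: -877744500953/56312473 ≈ -15587.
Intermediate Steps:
c(A, n) = -8 + A*n
(-13048 - c(134, 19)) - (-3996/(-21196) + 8998/10627) = (-13048 - (-8 + 134*19)) - (-3996/(-21196) + 8998/10627) = (-13048 - (-8 + 2546)) - (-3996*(-1/21196) + 8998*(1/10627)) = (-13048 - 1*2538) - (999/5299 + 8998/10627) = (-13048 - 2538) - 1*58296775/56312473 = -15586 - 58296775/56312473 = -877744500953/56312473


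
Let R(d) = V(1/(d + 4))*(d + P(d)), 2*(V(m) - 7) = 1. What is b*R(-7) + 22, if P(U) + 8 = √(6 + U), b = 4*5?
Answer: -2228 + 150*I ≈ -2228.0 + 150.0*I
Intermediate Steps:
b = 20
V(m) = 15/2 (V(m) = 7 + (½)*1 = 7 + ½ = 15/2)
P(U) = -8 + √(6 + U)
R(d) = -60 + 15*d/2 + 15*√(6 + d)/2 (R(d) = 15*(d + (-8 + √(6 + d)))/2 = 15*(-8 + d + √(6 + d))/2 = -60 + 15*d/2 + 15*√(6 + d)/2)
b*R(-7) + 22 = 20*(-60 + (15/2)*(-7) + 15*√(6 - 7)/2) + 22 = 20*(-60 - 105/2 + 15*√(-1)/2) + 22 = 20*(-60 - 105/2 + 15*I/2) + 22 = 20*(-225/2 + 15*I/2) + 22 = (-2250 + 150*I) + 22 = -2228 + 150*I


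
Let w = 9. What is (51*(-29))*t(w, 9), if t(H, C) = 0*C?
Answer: 0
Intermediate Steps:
t(H, C) = 0
(51*(-29))*t(w, 9) = (51*(-29))*0 = -1479*0 = 0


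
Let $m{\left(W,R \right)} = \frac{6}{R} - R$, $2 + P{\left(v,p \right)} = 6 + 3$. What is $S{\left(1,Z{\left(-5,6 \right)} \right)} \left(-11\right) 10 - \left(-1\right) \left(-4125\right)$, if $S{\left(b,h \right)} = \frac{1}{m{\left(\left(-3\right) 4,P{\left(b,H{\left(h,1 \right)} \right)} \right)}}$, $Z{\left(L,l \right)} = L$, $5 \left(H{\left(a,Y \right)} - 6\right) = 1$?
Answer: $- \frac{176605}{43} \approx -4107.1$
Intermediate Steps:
$H{\left(a,Y \right)} = \frac{31}{5}$ ($H{\left(a,Y \right)} = 6 + \frac{1}{5} \cdot 1 = 6 + \frac{1}{5} = \frac{31}{5}$)
$P{\left(v,p \right)} = 7$ ($P{\left(v,p \right)} = -2 + \left(6 + 3\right) = -2 + 9 = 7$)
$m{\left(W,R \right)} = - R + \frac{6}{R}$
$S{\left(b,h \right)} = - \frac{7}{43}$ ($S{\left(b,h \right)} = \frac{1}{\left(-1\right) 7 + \frac{6}{7}} = \frac{1}{-7 + 6 \cdot \frac{1}{7}} = \frac{1}{-7 + \frac{6}{7}} = \frac{1}{- \frac{43}{7}} = - \frac{7}{43}$)
$S{\left(1,Z{\left(-5,6 \right)} \right)} \left(-11\right) 10 - \left(-1\right) \left(-4125\right) = \left(- \frac{7}{43}\right) \left(-11\right) 10 - \left(-1\right) \left(-4125\right) = \frac{77}{43} \cdot 10 - 4125 = \frac{770}{43} - 4125 = - \frac{176605}{43}$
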